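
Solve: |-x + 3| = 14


An absolute value equation |expr| = 14 gives two cases:
Case 1: -x + 3 = 14
  -x = 11, so x = -11
Case 2: -x + 3 = -14
  -x = -17, so x = 17

x = -11, x = 17


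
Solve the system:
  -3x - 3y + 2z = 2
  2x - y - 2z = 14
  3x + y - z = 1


Using Cramer's rule. Expand each determinant along the first row.
D  = (-3)*[(-1)*(-1) - (-2)*1] - (-3)*[2*(-1) - (-2)*3] + 2*[2*1 - (-1)*3]
  = (-3)*(3) - (-3)*(4) + 2*(5) = 13
Dx = 2*[(-1)*(-1) - (-2)*1] - (-3)*[14*(-1) - (-2)*1] + 2*[14*1 - (-1)*1]
  = 2*(3) - (-3)*(-12) + 2*(15) = 0
Dy = (-3)*[14*(-1) - (-2)*1] - 2*[2*(-1) - (-2)*3] + 2*[2*1 - 14*3]
  = (-3)*(-12) - 2*(4) + 2*(-40) = -52
Dz = (-3)*[(-1)*1 - 14*1] - (-3)*[2*1 - 14*3] + 2*[2*1 - (-1)*3]
  = (-3)*(-15) - (-3)*(-40) + 2*(5) = -65
x = Dx/D = 0/13 = 0, y = Dy/D = -52/13 = -4, z = Dz/D = -65/13 = -5
Check eq1: (-3)(0) + (-3)(-4) + (2)(-5) = 2 = 2 ✓
Check eq2: (2)(0) + (-1)(-4) + (-2)(-5) = 14 = 14 ✓
Check eq3: (3)(0) + (1)(-4) + (-1)(-5) = 1 = 1 ✓

x = 0, y = -4, z = -5


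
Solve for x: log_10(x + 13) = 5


Convert to exponential form: x + 13 = 10^5 = 100000
x = 100000 - 13 = 99987
Check: log_10(99987 + 13) = log_10(100000) = log_10(100000) = 5 ✓

x = 99987


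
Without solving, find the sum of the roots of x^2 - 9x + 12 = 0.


By Vieta's formulas for ax^2 + bx + c = 0:
  Sum of roots = -b/a
  Product of roots = c/a

Here a = 1, b = -9, c = 12
Sum = -(-9)/1 = 9
Product = 12/1 = 12

Sum = 9


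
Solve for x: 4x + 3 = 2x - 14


Starting with: 4x + 3 = 2x - 14
Move all x terms to left: (4 - 2)x = -14 - 3
Simplify: 2x = -17
Divide both sides by 2: x = -17/2

x = -17/2


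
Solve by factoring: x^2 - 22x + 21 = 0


We need two numbers that multiply to 21 and add to -22.
Those numbers are -21 and -1 (since (-21) * (-1) = 21 and (-21) + (-1) = -22).
So x^2 - 22x + 21 = (x - 21)(x - 1) = 0
Setting each factor to zero: x = 21 or x = 1

x = 1, x = 21


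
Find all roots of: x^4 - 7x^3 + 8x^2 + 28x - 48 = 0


Let p(x) = x^4 - 7x^3 + 8x^2 + 28x - 48. By the rational root theorem (leading coefficient 1), any rational root is an integer divisor of 48: try ±1, ±2, ... in turn.
Test x = 1: value = -18 ≠ 0.
Test x = -1: value = -60 ≠ 0.
Test x = 2: value = 0 ✓, so (x - 2) is a factor.
Synthetic division by (x - 2): bring down 1; 1(2) - 7 = -5; (-5)(2) + 8 = -2; (-2)(2) + 28 = 24; 24(2) - 48 = 0 → quotient x^3 - 5x^2 - 2x + 24, remainder 0.
Continue with the quotient x^3 - 5x^2 - 2x + 24 (candidates must divide 24; re-test x = 2 first in case it repeats).
Test x = 2: value = 8 ≠ 0.
Test x = -2: value = 0 ✓, so (x + 2) is a factor.
Synthetic division by (x + 2): bring down 1; 1(-2) - 5 = -7; (-7)(-2) - 2 = 12; 12(-2) + 24 = 0 → quotient x^2 - 7x + 12, remainder 0.
Solve the quadratic x^2 - 7x + 12 = 0: discriminant = (-7)^2 - 4(1)(12) = 49 - 48 = 1.
sqrt(1) = 1, so x = (7 ± 1)/2: x = 4 or x = 3.
Collecting all roots found:

x = -2, x = 2, x = 3, x = 4


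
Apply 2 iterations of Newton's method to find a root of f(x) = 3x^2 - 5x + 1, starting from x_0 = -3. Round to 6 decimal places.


Newton's method: x_(n+1) = x_n - f(x_n)/f'(x_n)
f(x) = 3x^2 - 5x + 1
f'(x) = 6x - 5

Iteration 1:
  f(-3.000000) = 43.000000
  f'(-3.000000) = -23.000000
  x_1 = -3.000000 - (43.000000)/(-23.000000) = -1.130435

Iteration 2:
  f(-1.130435) = 10.485822
  f'(-1.130435) = -11.782609
  x_2 = -1.130435 - (10.485822)/(-11.782609) = -0.240494

x_2 = -0.240494


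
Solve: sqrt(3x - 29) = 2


Square both sides: 3x - 29 = 2^2 = 4
3x = 4 + 29 = 33
x = 11
Check: sqrt(3*11 - 29) = sqrt(4) = 2 ✓

x = 11


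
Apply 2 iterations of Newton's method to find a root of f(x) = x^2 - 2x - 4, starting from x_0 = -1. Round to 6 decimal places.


Newton's method: x_(n+1) = x_n - f(x_n)/f'(x_n)
f(x) = x^2 - 2x - 4
f'(x) = 2x - 2

Iteration 1:
  f(-1.000000) = -1.000000
  f'(-1.000000) = -4.000000
  x_1 = -1.000000 - (-1.000000)/(-4.000000) = -1.250000

Iteration 2:
  f(-1.250000) = 0.062500
  f'(-1.250000) = -4.500000
  x_2 = -1.250000 - (0.062500)/(-4.500000) = -1.236111

x_2 = -1.236111


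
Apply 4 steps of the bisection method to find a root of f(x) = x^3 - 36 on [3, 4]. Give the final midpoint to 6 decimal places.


f(x) = x^3 - 36
f(3) = -9 < 0
f(4) = 28 > 0

Step 1: midpoint = (3.000000 + 4.000000)/2 = 3.500000
  f(3.500000) = 6.875000
  f(mid) > 0, so root is in [3.000000, 3.500000]

Step 2: midpoint = (3.000000 + 3.500000)/2 = 3.250000
  f(3.250000) = -1.671875
  f(mid) < 0, so root is in [3.250000, 3.500000]

Step 3: midpoint = (3.250000 + 3.500000)/2 = 3.375000
  f(3.375000) = 2.443359
  f(mid) > 0, so root is in [3.250000, 3.375000]

Step 4: midpoint = (3.250000 + 3.375000)/2 = 3.312500
  f(3.312500) = 0.346924
  f(mid) > 0, so root is in [3.250000, 3.312500]

midpoint = 3.312500


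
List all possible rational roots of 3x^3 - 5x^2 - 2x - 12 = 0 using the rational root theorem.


Rational root theorem: possible roots are ±p/q where:
  p divides the constant term (-12): p ∈ {1, 2, 3, 4, 6, 12}
  q divides the leading coefficient (3): q ∈ {1, 3}

All possible rational roots: -12, -6, -4, -3, -2, -4/3, -1, -2/3, -1/3, 1/3, 2/3, 1, 4/3, 2, 3, 4, 6, 12

-12, -6, -4, -3, -2, -4/3, -1, -2/3, -1/3, 1/3, 2/3, 1, 4/3, 2, 3, 4, 6, 12


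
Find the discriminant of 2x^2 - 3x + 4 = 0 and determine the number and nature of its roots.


For ax^2 + bx + c = 0, discriminant D = b^2 - 4ac
Here a = 2, b = -3, c = 4
D = (-3)^2 - 4(2)(4) = 9 - 32 = -23

D = -23 < 0
The equation has no real roots (2 complex conjugate roots).

Discriminant = -23, no real roots (2 complex conjugate roots)


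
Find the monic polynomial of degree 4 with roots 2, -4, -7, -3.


A monic polynomial with roots 2, -4, -7, -3 is:
p(x) = (x - 2)(x + 4)(x + 7)(x + 3)
After multiplying by (x - 2): x - 2
After multiplying by (x + 4): x^2 + 2x - 8
After multiplying by (x + 7): x^3 + 9x^2 + 6x - 56
After multiplying by (x + 3): x^4 + 12x^3 + 33x^2 - 38x - 168

x^4 + 12x^3 + 33x^2 - 38x - 168


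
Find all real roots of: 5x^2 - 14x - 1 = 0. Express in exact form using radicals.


Using the quadratic formula: x = (-b ± sqrt(b^2 - 4ac)) / (2a)
Here a = 5, b = -14, c = -1
Discriminant = b^2 - 4ac = (-14)^2 - 4(5)(-1) = 196 + 20 = 216
Since discriminant = 216 > 0, there are two real roots.
x = (14 ± 6*sqrt(6)) / 10
Simplifying: x = (7 ± 3*sqrt(6)) / 5
Numerically: x ≈ 2.8697 or x ≈ -0.0697

x = (7 + 3*sqrt(6)) / 5 or x = (7 - 3*sqrt(6)) / 5


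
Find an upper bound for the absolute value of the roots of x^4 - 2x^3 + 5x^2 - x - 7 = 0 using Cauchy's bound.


Cauchy's bound: all roots r satisfy |r| <= 1 + max(|a_i/a_n|) for i = 0,...,n-1
where a_n is the leading coefficient.

Coefficients: [1, -2, 5, -1, -7]
Leading coefficient a_n = 1
Ratios |a_i/a_n|: 2, 5, 1, 7
Maximum ratio: 7
Cauchy's bound: |r| <= 1 + 7 = 8

Upper bound = 8


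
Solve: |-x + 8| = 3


An absolute value equation |expr| = 3 gives two cases:
Case 1: -x + 8 = 3
  -x = -5, so x = 5
Case 2: -x + 8 = -3
  -x = -11, so x = 11

x = 5, x = 11


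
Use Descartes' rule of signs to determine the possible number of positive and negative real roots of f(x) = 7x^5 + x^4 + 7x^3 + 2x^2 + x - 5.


Descartes' rule of signs:

For positive roots, count sign changes in f(x) = 7x^5 + x^4 + 7x^3 + 2x^2 + x - 5:
Signs of coefficients: +, +, +, +, +, -
Number of sign changes: 1
Possible positive real roots: 1

For negative roots, examine f(-x) = -7x^5 + x^4 - 7x^3 + 2x^2 - x - 5:
Signs of coefficients: -, +, -, +, -, -
Number of sign changes: 4
Possible negative real roots: 4, 2, 0

Positive roots: 1; Negative roots: 4 or 2 or 0


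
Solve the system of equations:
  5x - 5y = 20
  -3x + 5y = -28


Using Cramer's rule:
Determinant D = (5)(5) - (-3)(-5) = 25 - 15 = 10
Dx = (20)(5) - (-28)(-5) = 100 - 140 = -40
Dy = (5)(-28) - (-3)(20) = -140 + 60 = -80
x = Dx/D = -40/10 = -4
y = Dy/D = -80/10 = -8

x = -4, y = -8


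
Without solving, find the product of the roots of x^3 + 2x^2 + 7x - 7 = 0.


By Vieta's formulas for x^3 + bx^2 + cx + d = 0:
  r1 + r2 + r3 = -b/a = -2
  r1*r2 + r1*r3 + r2*r3 = c/a = 7
  r1*r2*r3 = -d/a = 7


Product = 7


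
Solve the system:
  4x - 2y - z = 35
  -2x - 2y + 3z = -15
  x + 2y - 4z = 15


Using Cramer's rule. Expand each determinant along the first row.
D  = 4*[(-2)*(-4) - 3*2] - (-2)*[(-2)*(-4) - 3*1] + (-1)*[(-2)*2 - (-2)*1]
  = 4*(2) - (-2)*(5) + (-1)*(-2) = 20
Dx = 35*[(-2)*(-4) - 3*2] - (-2)*[(-15)*(-4) - 3*15] + (-1)*[(-15)*2 - (-2)*15]
  = 35*(2) - (-2)*(15) + (-1)*(0) = 100
Dy = 4*[(-15)*(-4) - 3*15] - 35*[(-2)*(-4) - 3*1] + (-1)*[(-2)*15 - (-15)*1]
  = 4*(15) - 35*(5) + (-1)*(-15) = -100
Dz = 4*[(-2)*15 - (-15)*2] - (-2)*[(-2)*15 - (-15)*1] + 35*[(-2)*2 - (-2)*1]
  = 4*(0) - (-2)*(-15) + 35*(-2) = -100
x = Dx/D = 100/20 = 5, y = Dy/D = -100/20 = -5, z = Dz/D = -100/20 = -5
Check eq1: (4)(5) + (-2)(-5) + (-1)(-5) = 35 = 35 ✓
Check eq2: (-2)(5) + (-2)(-5) + (3)(-5) = -15 = -15 ✓
Check eq3: (1)(5) + (2)(-5) + (-4)(-5) = 15 = 15 ✓

x = 5, y = -5, z = -5


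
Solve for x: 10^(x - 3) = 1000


Express both sides with the same base.
1000 = 10^3
Since the bases match, equate exponents: x - 3 = 3
So x = 3 - (-3) = 6

x = 6


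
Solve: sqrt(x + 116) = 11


Square both sides: x + 116 = 11^2 = 121
x = 121 - 116 = 5
x = 5
Check: sqrt(1*5 + 116) = sqrt(121) = 11 ✓

x = 5


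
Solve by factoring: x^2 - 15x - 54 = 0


We need two numbers that multiply to -54 and add to -15.
Those numbers are 3 and -18 (since 3 * (-18) = -54 and 3 + (-18) = -15).
So x^2 - 15x - 54 = (x + 3)(x - 18) = 0
Setting each factor to zero: x = -3 or x = 18

x = -3, x = 18


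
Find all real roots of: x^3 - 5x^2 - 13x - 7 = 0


Let p(x) = x^3 - 5x^2 - 13x - 7. By the rational root theorem (leading coefficient 1), any rational root is an integer divisor of 7: try ±1, ±2, ... in turn.
Test x = 1: value = -24 ≠ 0.
Test x = -1: value = 0 ✓, so (x + 1) is a factor.
Synthetic division by (x + 1): bring down 1; 1(-1) - 5 = -6; (-6)(-1) - 13 = -7; (-7)(-1) - 7 = 0 → quotient x^2 - 6x - 7, remainder 0.
Solve the quadratic x^2 - 6x - 7 = 0: discriminant = (-6)^2 - 4(1)(-7) = 36 + 28 = 64.
sqrt(64) = 8, so x = (6 ± 8)/2: x = 7 or x = -1.

x = -1 (multiplicity 2), x = 7


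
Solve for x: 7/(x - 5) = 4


Multiply both sides by (x - 5): 7 = 4(x - 5)
Distribute: 7 = 4x - 20
4x = 7 + 20 = 27
x = 27/4

x = 27/4


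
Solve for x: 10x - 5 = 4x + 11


Starting with: 10x - 5 = 4x + 11
Move all x terms to left: (10 - 4)x = 11 + 5
Simplify: 6x = 16
Divide both sides by 6: x = 8/3

x = 8/3


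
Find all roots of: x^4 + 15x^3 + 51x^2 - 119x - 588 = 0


Let p(x) = x^4 + 15x^3 + 51x^2 - 119x - 588. By the rational root theorem (leading coefficient 1), any rational root is an integer divisor of 588: try ±1, ±2, ... in turn.
Test x = 1: value = -640 ≠ 0.
Test x = -1: value = -432 ≠ 0.
Test x = 2: value = -486 ≠ 0.
Test x = -2: value = -250 ≠ 0.
Test x = 3: value = 0 ✓, so (x - 3) is a factor.
Synthetic division by (x - 3): bring down 1; 1(3) + 15 = 18; 18(3) + 51 = 105; 105(3) - 119 = 196; 196(3) - 588 = 0 → quotient x^3 + 18x^2 + 105x + 196, remainder 0.
Continue with the quotient x^3 + 18x^2 + 105x + 196 (candidates must divide 196).
Test x = 4: value = 968 ≠ 0.
Test x = -4: value = 0 ✓, so (x + 4) is a factor.
Synthetic division by (x + 4): bring down 1; 1(-4) + 18 = 14; 14(-4) + 105 = 49; 49(-4) + 196 = 0 → quotient x^2 + 14x + 49, remainder 0.
Solve the quadratic x^2 + 14x + 49 = 0: discriminant = 14^2 - 4(1)(49) = 196 - 196 = 0.
Discriminant = 0, so a double root: x = -14/2 = -7.
Collecting all roots found:

x = -7 (multiplicity 2), x = -4, x = 3


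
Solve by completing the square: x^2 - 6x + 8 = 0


Start: x^2 - 6x + 8 = 0
Move constant: x^2 - 6x = -8
Half of -6 is -3, squared is 9
Add 9 to both sides: x^2 - 6x + 9 = 1
(x - 3)^2 = 1
x - 3 = ±1
x = 3 + 1 = 4 or x = 3 - 1 = 2

x = 2, x = 4


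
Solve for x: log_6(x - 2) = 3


Convert to exponential form: x - 2 = 6^3 = 216
x = 216 + 2 = 218
Check: log_6(218 - 2) = log_6(216) = log_6(216) = 3 ✓

x = 218


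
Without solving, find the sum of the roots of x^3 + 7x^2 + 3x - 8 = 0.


By Vieta's formulas for x^3 + bx^2 + cx + d = 0:
  r1 + r2 + r3 = -b/a = -7
  r1*r2 + r1*r3 + r2*r3 = c/a = 3
  r1*r2*r3 = -d/a = 8


Sum = -7


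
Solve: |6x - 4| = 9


An absolute value equation |expr| = 9 gives two cases:
Case 1: 6x - 4 = 9
  6x = 13, so x = 13/6
Case 2: 6x - 4 = -9
  6x = -5, so x = -5/6

x = -5/6, x = 13/6


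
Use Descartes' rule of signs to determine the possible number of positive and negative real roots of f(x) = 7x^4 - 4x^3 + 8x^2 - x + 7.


Descartes' rule of signs:

For positive roots, count sign changes in f(x) = 7x^4 - 4x^3 + 8x^2 - x + 7:
Signs of coefficients: +, -, +, -, +
Number of sign changes: 4
Possible positive real roots: 4, 2, 0

For negative roots, examine f(-x) = 7x^4 + 4x^3 + 8x^2 + x + 7:
Signs of coefficients: +, +, +, +, +
Number of sign changes: 0
Possible negative real roots: 0

Positive roots: 4 or 2 or 0; Negative roots: 0


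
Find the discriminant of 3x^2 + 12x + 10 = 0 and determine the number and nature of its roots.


For ax^2 + bx + c = 0, discriminant D = b^2 - 4ac
Here a = 3, b = 12, c = 10
D = (12)^2 - 4(3)(10) = 144 - 120 = 24

D = 24 > 0 but not a perfect square
The equation has 2 distinct real irrational roots.

Discriminant = 24, 2 distinct real irrational roots


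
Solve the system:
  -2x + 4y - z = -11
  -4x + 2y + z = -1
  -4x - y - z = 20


Using Cramer's rule. Expand each determinant along the first row.
D  = (-2)*[2*(-1) - 1*(-1)] - 4*[(-4)*(-1) - 1*(-4)] + (-1)*[(-4)*(-1) - 2*(-4)]
  = (-2)*(-1) - 4*(8) + (-1)*(12) = -42
Dx = (-11)*[2*(-1) - 1*(-1)] - 4*[(-1)*(-1) - 1*20] + (-1)*[(-1)*(-1) - 2*20]
  = (-11)*(-1) - 4*(-19) + (-1)*(-39) = 126
Dy = (-2)*[(-1)*(-1) - 1*20] - (-11)*[(-4)*(-1) - 1*(-4)] + (-1)*[(-4)*20 - (-1)*(-4)]
  = (-2)*(-19) - (-11)*(8) + (-1)*(-84) = 210
Dz = (-2)*[2*20 - (-1)*(-1)] - 4*[(-4)*20 - (-1)*(-4)] + (-11)*[(-4)*(-1) - 2*(-4)]
  = (-2)*(39) - 4*(-84) + (-11)*(12) = 126
x = Dx/D = 126/-42 = -3, y = Dy/D = 210/-42 = -5, z = Dz/D = 126/-42 = -3
Check eq1: (-2)(-3) + (4)(-5) + (-1)(-3) = -11 = -11 ✓
Check eq2: (-4)(-3) + (2)(-5) + (1)(-3) = -1 = -1 ✓
Check eq3: (-4)(-3) + (-1)(-5) + (-1)(-3) = 20 = 20 ✓

x = -3, y = -5, z = -3


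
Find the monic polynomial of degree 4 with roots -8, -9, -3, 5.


A monic polynomial with roots -8, -9, -3, 5 is:
p(x) = (x + 8)(x + 9)(x + 3)(x - 5)
After multiplying by (x + 8): x + 8
After multiplying by (x + 9): x^2 + 17x + 72
After multiplying by (x + 3): x^3 + 20x^2 + 123x + 216
After multiplying by (x - 5): x^4 + 15x^3 + 23x^2 - 399x - 1080

x^4 + 15x^3 + 23x^2 - 399x - 1080


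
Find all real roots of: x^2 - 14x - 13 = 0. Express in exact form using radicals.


Using the quadratic formula: x = (-b ± sqrt(b^2 - 4ac)) / (2a)
Here a = 1, b = -14, c = -13
Discriminant = b^2 - 4ac = (-14)^2 - 4(1)(-13) = 196 + 52 = 248
Since discriminant = 248 > 0, there are two real roots.
x = (14 ± 2*sqrt(62)) / 2
Simplifying: x = 7 ± sqrt(62)
Numerically: x ≈ 14.8740 or x ≈ -0.8740

x = 7 + sqrt(62) or x = 7 - sqrt(62)


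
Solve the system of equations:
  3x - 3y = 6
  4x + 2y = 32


Using Cramer's rule:
Determinant D = (3)(2) - (4)(-3) = 6 + 12 = 18
Dx = (6)(2) - (32)(-3) = 12 + 96 = 108
Dy = (3)(32) - (4)(6) = 96 - 24 = 72
x = Dx/D = 108/18 = 6
y = Dy/D = 72/18 = 4

x = 6, y = 4


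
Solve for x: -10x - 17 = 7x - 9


Starting with: -10x - 17 = 7x - 9
Move all x terms to left: (-10 - 7)x = -9 + 17
Simplify: -17x = 8
Divide both sides by -17: x = -8/17

x = -8/17


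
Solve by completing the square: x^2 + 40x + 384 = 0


Start: x^2 + 40x + 384 = 0
Move constant: x^2 + 40x = -384
Half of 40 is 20, squared is 400
Add 400 to both sides: x^2 + 40x + 400 = 16
(x + 20)^2 = 16
x + 20 = ±4
x = -20 + 4 = -16 or x = -20 - 4 = -24

x = -24, x = -16


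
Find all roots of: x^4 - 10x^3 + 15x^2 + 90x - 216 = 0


Let p(x) = x^4 - 10x^3 + 15x^2 + 90x - 216. By the rational root theorem (leading coefficient 1), any rational root is an integer divisor of 216: try ±1, ±2, ... in turn.
Test x = 1: value = -120 ≠ 0.
Test x = -1: value = -280 ≠ 0.
Test x = 2: value = -40 ≠ 0.
Test x = -2: value = -240 ≠ 0.
Test x = 3: value = 0 ✓, so (x - 3) is a factor.
Synthetic division by (x - 3): bring down 1; 1(3) - 10 = -7; (-7)(3) + 15 = -6; (-6)(3) + 90 = 72; 72(3) - 216 = 0 → quotient x^3 - 7x^2 - 6x + 72, remainder 0.
Continue with the quotient x^3 - 7x^2 - 6x + 72 (candidates must divide 72; re-test x = 3 first in case it repeats).
Test x = 3: value = 18 ≠ 0.
Test x = -3: value = 0 ✓, so (x + 3) is a factor.
Synthetic division by (x + 3): bring down 1; 1(-3) - 7 = -10; (-10)(-3) - 6 = 24; 24(-3) + 72 = 0 → quotient x^2 - 10x + 24, remainder 0.
Solve the quadratic x^2 - 10x + 24 = 0: discriminant = (-10)^2 - 4(1)(24) = 100 - 96 = 4.
sqrt(4) = 2, so x = (10 ± 2)/2: x = 6 or x = 4.
Collecting all roots found:

x = -3, x = 3, x = 4, x = 6


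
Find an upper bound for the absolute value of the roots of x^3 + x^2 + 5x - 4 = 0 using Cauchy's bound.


Cauchy's bound: all roots r satisfy |r| <= 1 + max(|a_i/a_n|) for i = 0,...,n-1
where a_n is the leading coefficient.

Coefficients: [1, 1, 5, -4]
Leading coefficient a_n = 1
Ratios |a_i/a_n|: 1, 5, 4
Maximum ratio: 5
Cauchy's bound: |r| <= 1 + 5 = 6

Upper bound = 6


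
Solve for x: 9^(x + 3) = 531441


Express both sides with the same base.
531441 = 9^6
Since the bases match, equate exponents: x + 3 = 6
So x = 6 - (3) = 3

x = 3


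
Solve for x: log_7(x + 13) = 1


Convert to exponential form: x + 13 = 7^1 = 7
x = 7 - 13 = -6
Check: log_7(-6 + 13) = log_7(7) = log_7(7) = 1 ✓

x = -6


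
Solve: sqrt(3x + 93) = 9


Square both sides: 3x + 93 = 9^2 = 81
3x = 81 - 93 = -12
x = -4
Check: sqrt(3*(-4) + 93) = sqrt(81) = 9 ✓

x = -4


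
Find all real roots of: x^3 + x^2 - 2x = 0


The constant term is 0, so x = 0 is a root. Factor out x:
  x(x^2 + x - 2) = 0
Solve the quadratic x^2 + x - 2 = 0: discriminant = 1^2 - 4(1)(-2) = 1 + 8 = 9.
sqrt(9) = 3, so x = (-1 ± 3)/2: x = 1 or x = -2.

x = -2, x = 0, x = 1


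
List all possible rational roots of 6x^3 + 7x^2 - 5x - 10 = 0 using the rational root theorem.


Rational root theorem: possible roots are ±p/q where:
  p divides the constant term (-10): p ∈ {1, 2, 5, 10}
  q divides the leading coefficient (6): q ∈ {1, 2, 3, 6}

All possible rational roots: -10, -5, -10/3, -5/2, -2, -5/3, -1, -5/6, -2/3, -1/2, -1/3, -1/6, 1/6, 1/3, 1/2, 2/3, 5/6, 1, 5/3, 2, 5/2, 10/3, 5, 10

-10, -5, -10/3, -5/2, -2, -5/3, -1, -5/6, -2/3, -1/2, -1/3, -1/6, 1/6, 1/3, 1/2, 2/3, 5/6, 1, 5/3, 2, 5/2, 10/3, 5, 10


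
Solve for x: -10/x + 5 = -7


Subtract 5 from both sides: -10/x = -12
Multiply both sides by x: -10 = -12 * x
Divide by -12: x = 5/6

x = 5/6


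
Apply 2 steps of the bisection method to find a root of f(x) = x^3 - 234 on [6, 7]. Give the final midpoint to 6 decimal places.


f(x) = x^3 - 234
f(6) = -18 < 0
f(7) = 109 > 0

Step 1: midpoint = (6.000000 + 7.000000)/2 = 6.500000
  f(6.500000) = 40.625000
  f(mid) > 0, so root is in [6.000000, 6.500000]

Step 2: midpoint = (6.000000 + 6.500000)/2 = 6.250000
  f(6.250000) = 10.140625
  f(mid) > 0, so root is in [6.000000, 6.250000]

midpoint = 6.250000


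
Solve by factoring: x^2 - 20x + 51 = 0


We need two numbers that multiply to 51 and add to -20.
Those numbers are -17 and -3 (since (-17) * (-3) = 51 and (-17) + (-3) = -20).
So x^2 - 20x + 51 = (x - 17)(x - 3) = 0
Setting each factor to zero: x = 17 or x = 3

x = 3, x = 17


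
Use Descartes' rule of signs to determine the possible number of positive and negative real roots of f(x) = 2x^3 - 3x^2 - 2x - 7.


Descartes' rule of signs:

For positive roots, count sign changes in f(x) = 2x^3 - 3x^2 - 2x - 7:
Signs of coefficients: +, -, -, -
Number of sign changes: 1
Possible positive real roots: 1

For negative roots, examine f(-x) = -2x^3 - 3x^2 + 2x - 7:
Signs of coefficients: -, -, +, -
Number of sign changes: 2
Possible negative real roots: 2, 0

Positive roots: 1; Negative roots: 2 or 0


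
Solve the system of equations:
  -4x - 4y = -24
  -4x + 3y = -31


Using Cramer's rule:
Determinant D = (-4)(3) - (-4)(-4) = -12 - 16 = -28
Dx = (-24)(3) - (-31)(-4) = -72 - 124 = -196
Dy = (-4)(-31) - (-4)(-24) = 124 - 96 = 28
x = Dx/D = -196/-28 = 7
y = Dy/D = 28/-28 = -1

x = 7, y = -1


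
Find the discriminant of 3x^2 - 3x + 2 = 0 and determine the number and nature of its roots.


For ax^2 + bx + c = 0, discriminant D = b^2 - 4ac
Here a = 3, b = -3, c = 2
D = (-3)^2 - 4(3)(2) = 9 - 24 = -15

D = -15 < 0
The equation has no real roots (2 complex conjugate roots).

Discriminant = -15, no real roots (2 complex conjugate roots)


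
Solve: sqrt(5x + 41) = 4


Square both sides: 5x + 41 = 4^2 = 16
5x = 16 - 41 = -25
x = -5
Check: sqrt(5*(-5) + 41) = sqrt(16) = 4 ✓

x = -5


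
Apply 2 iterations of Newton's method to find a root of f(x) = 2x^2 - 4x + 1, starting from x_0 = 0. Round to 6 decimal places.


Newton's method: x_(n+1) = x_n - f(x_n)/f'(x_n)
f(x) = 2x^2 - 4x + 1
f'(x) = 4x - 4

Iteration 1:
  f(0.000000) = 1.000000
  f'(0.000000) = -4.000000
  x_1 = 0.000000 - (1.000000)/(-4.000000) = 0.250000

Iteration 2:
  f(0.250000) = 0.125000
  f'(0.250000) = -3.000000
  x_2 = 0.250000 - (0.125000)/(-3.000000) = 0.291667

x_2 = 0.291667


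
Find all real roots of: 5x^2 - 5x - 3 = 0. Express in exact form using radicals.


Using the quadratic formula: x = (-b ± sqrt(b^2 - 4ac)) / (2a)
Here a = 5, b = -5, c = -3
Discriminant = b^2 - 4ac = (-5)^2 - 4(5)(-3) = 25 + 60 = 85
Since discriminant = 85 > 0, there are two real roots.
x = (5 ± sqrt(85)) / 10
Numerically: x ≈ 1.4220 or x ≈ -0.4220

x = (5 + sqrt(85)) / 10 or x = (5 - sqrt(85)) / 10


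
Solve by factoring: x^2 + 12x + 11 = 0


We need two numbers that multiply to 11 and add to 12.
Those numbers are 11 and 1 (since 11 * 1 = 11 and 11 + 1 = 12).
So x^2 + 12x + 11 = (x + 11)(x + 1) = 0
Setting each factor to zero: x = -11 or x = -1

x = -11, x = -1


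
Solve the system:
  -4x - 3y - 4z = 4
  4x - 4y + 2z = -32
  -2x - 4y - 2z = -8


Using Cramer's rule. Expand each determinant along the first row.
D  = (-4)*[(-4)*(-2) - 2*(-4)] - (-3)*[4*(-2) - 2*(-2)] + (-4)*[4*(-4) - (-4)*(-2)]
  = (-4)*(16) - (-3)*(-4) + (-4)*(-24) = 20
Dx = 4*[(-4)*(-2) - 2*(-4)] - (-3)*[(-32)*(-2) - 2*(-8)] + (-4)*[(-32)*(-4) - (-4)*(-8)]
  = 4*(16) - (-3)*(80) + (-4)*(96) = -80
Dy = (-4)*[(-32)*(-2) - 2*(-8)] - 4*[4*(-2) - 2*(-2)] + (-4)*[4*(-8) - (-32)*(-2)]
  = (-4)*(80) - 4*(-4) + (-4)*(-96) = 80
Dz = (-4)*[(-4)*(-8) - (-32)*(-4)] - (-3)*[4*(-8) - (-32)*(-2)] + 4*[4*(-4) - (-4)*(-2)]
  = (-4)*(-96) - (-3)*(-96) + 4*(-24) = 0
x = Dx/D = -80/20 = -4, y = Dy/D = 80/20 = 4, z = Dz/D = 0/20 = 0
Check eq1: (-4)(-4) + (-3)(4) + (-4)(0) = 4 = 4 ✓
Check eq2: (4)(-4) + (-4)(4) + (2)(0) = -32 = -32 ✓
Check eq3: (-2)(-4) + (-4)(4) + (-2)(0) = -8 = -8 ✓

x = -4, y = 4, z = 0


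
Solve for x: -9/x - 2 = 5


Subtract -2 from both sides: -9/x = 7
Multiply both sides by x: -9 = 7 * x
Divide by 7: x = -9/7

x = -9/7


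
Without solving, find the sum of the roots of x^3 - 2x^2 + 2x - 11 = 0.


By Vieta's formulas for x^3 + bx^2 + cx + d = 0:
  r1 + r2 + r3 = -b/a = 2
  r1*r2 + r1*r3 + r2*r3 = c/a = 2
  r1*r2*r3 = -d/a = 11


Sum = 2


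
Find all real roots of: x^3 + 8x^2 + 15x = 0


The constant term is 0, so x = 0 is a root. Factor out x:
  x(x^2 + 8x + 15) = 0
Solve the quadratic x^2 + 8x + 15 = 0: discriminant = 8^2 - 4(1)(15) = 64 - 60 = 4.
sqrt(4) = 2, so x = (-8 ± 2)/2: x = -3 or x = -5.

x = -5, x = -3, x = 0


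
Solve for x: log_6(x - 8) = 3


Convert to exponential form: x - 8 = 6^3 = 216
x = 216 + 8 = 224
Check: log_6(224 - 8) = log_6(216) = log_6(216) = 3 ✓

x = 224


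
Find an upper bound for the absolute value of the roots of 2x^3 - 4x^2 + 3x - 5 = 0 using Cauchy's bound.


Cauchy's bound: all roots r satisfy |r| <= 1 + max(|a_i/a_n|) for i = 0,...,n-1
where a_n is the leading coefficient.

Coefficients: [2, -4, 3, -5]
Leading coefficient a_n = 2
Ratios |a_i/a_n|: 2, 3/2, 5/2
Maximum ratio: 5/2
Cauchy's bound: |r| <= 1 + 5/2 = 7/2

Upper bound = 7/2


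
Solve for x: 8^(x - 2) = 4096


Express both sides with the same base.
4096 = 8^4
Since the bases match, equate exponents: x - 2 = 4
So x = 4 - (-2) = 6

x = 6


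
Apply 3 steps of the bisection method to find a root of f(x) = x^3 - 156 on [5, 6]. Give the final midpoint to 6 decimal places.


f(x) = x^3 - 156
f(5) = -31 < 0
f(6) = 60 > 0

Step 1: midpoint = (5.000000 + 6.000000)/2 = 5.500000
  f(5.500000) = 10.375000
  f(mid) > 0, so root is in [5.000000, 5.500000]

Step 2: midpoint = (5.000000 + 5.500000)/2 = 5.250000
  f(5.250000) = -11.296875
  f(mid) < 0, so root is in [5.250000, 5.500000]

Step 3: midpoint = (5.250000 + 5.500000)/2 = 5.375000
  f(5.375000) = -0.712891
  f(mid) < 0, so root is in [5.375000, 5.500000]

midpoint = 5.375000


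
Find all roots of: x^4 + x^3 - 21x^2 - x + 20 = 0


Let p(x) = x^4 + x^3 - 21x^2 - x + 20. By the rational root theorem (leading coefficient 1), any rational root is an integer divisor of 20: try ±1, ±2, ... in turn.
Test x = 1: value = 0 ✓, so (x - 1) is a factor.
Synthetic division by (x - 1): bring down 1; 1(1) + 1 = 2; 2(1) - 21 = -19; (-19)(1) - 1 = -20; (-20)(1) + 20 = 0 → quotient x^3 + 2x^2 - 19x - 20, remainder 0.
Continue with the quotient x^3 + 2x^2 - 19x - 20 (candidates must divide 20; re-test x = 1 first in case it repeats).
Test x = 1: value = -36 ≠ 0.
Test x = -1: value = 0 ✓, so (x + 1) is a factor.
Synthetic division by (x + 1): bring down 1; 1(-1) + 2 = 1; 1(-1) - 19 = -20; (-20)(-1) - 20 = 0 → quotient x^2 + x - 20, remainder 0.
Solve the quadratic x^2 + x - 20 = 0: discriminant = 1^2 - 4(1)(-20) = 1 + 80 = 81.
sqrt(81) = 9, so x = (-1 ± 9)/2: x = 4 or x = -5.
Collecting all roots found:

x = -5, x = -1, x = 1, x = 4


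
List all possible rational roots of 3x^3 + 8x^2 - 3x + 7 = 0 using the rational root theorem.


Rational root theorem: possible roots are ±p/q where:
  p divides the constant term (7): p ∈ {1, 7}
  q divides the leading coefficient (3): q ∈ {1, 3}

All possible rational roots: -7, -7/3, -1, -1/3, 1/3, 1, 7/3, 7

-7, -7/3, -1, -1/3, 1/3, 1, 7/3, 7


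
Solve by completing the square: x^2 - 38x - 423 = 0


Start: x^2 - 38x - 423 = 0
Move constant: x^2 - 38x = 423
Half of -38 is -19, squared is 361
Add 361 to both sides: x^2 - 38x + 361 = 784
(x - 19)^2 = 784
x - 19 = ±28
x = 19 + 28 = 47 or x = 19 - 28 = -9

x = -9, x = 47


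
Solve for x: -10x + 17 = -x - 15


Starting with: -10x + 17 = -x - 15
Move all x terms to left: (-10 + 1)x = -15 - 17
Simplify: -9x = -32
Divide both sides by -9: x = 32/9

x = 32/9


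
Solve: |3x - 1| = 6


An absolute value equation |expr| = 6 gives two cases:
Case 1: 3x - 1 = 6
  3x = 7, so x = 7/3
Case 2: 3x - 1 = -6
  3x = -5, so x = -5/3

x = -5/3, x = 7/3


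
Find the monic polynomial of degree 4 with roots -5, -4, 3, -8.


A monic polynomial with roots -5, -4, 3, -8 is:
p(x) = (x + 5)(x + 4)(x - 3)(x + 8)
After multiplying by (x + 5): x + 5
After multiplying by (x + 4): x^2 + 9x + 20
After multiplying by (x - 3): x^3 + 6x^2 - 7x - 60
After multiplying by (x + 8): x^4 + 14x^3 + 41x^2 - 116x - 480

x^4 + 14x^3 + 41x^2 - 116x - 480


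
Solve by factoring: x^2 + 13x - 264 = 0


We need two numbers that multiply to -264 and add to 13.
Those numbers are 24 and -11 (since 24 * (-11) = -264 and 24 + (-11) = 13).
So x^2 + 13x - 264 = (x + 24)(x - 11) = 0
Setting each factor to zero: x = -24 or x = 11

x = -24, x = 11


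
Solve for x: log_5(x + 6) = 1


Convert to exponential form: x + 6 = 5^1 = 5
x = 5 - 6 = -1
Check: log_5(-1 + 6) = log_5(5) = log_5(5) = 1 ✓

x = -1


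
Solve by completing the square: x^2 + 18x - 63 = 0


Start: x^2 + 18x - 63 = 0
Move constant: x^2 + 18x = 63
Half of 18 is 9, squared is 81
Add 81 to both sides: x^2 + 18x + 81 = 144
(x + 9)^2 = 144
x + 9 = ±12
x = -9 + 12 = 3 or x = -9 - 12 = -21

x = -21, x = 3


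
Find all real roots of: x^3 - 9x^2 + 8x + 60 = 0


Let p(x) = x^3 - 9x^2 + 8x + 60. By the rational root theorem (leading coefficient 1), any rational root is an integer divisor of 60: try ±1, ±2, ... in turn.
Test x = 1: value = 60 ≠ 0.
Test x = -1: value = 42 ≠ 0.
Test x = 2: value = 48 ≠ 0.
Test x = -2: value = 0 ✓, so (x + 2) is a factor.
Synthetic division by (x + 2): bring down 1; 1(-2) - 9 = -11; (-11)(-2) + 8 = 30; 30(-2) + 60 = 0 → quotient x^2 - 11x + 30, remainder 0.
Solve the quadratic x^2 - 11x + 30 = 0: discriminant = (-11)^2 - 4(1)(30) = 121 - 120 = 1.
sqrt(1) = 1, so x = (11 ± 1)/2: x = 6 or x = 5.

x = -2, x = 5, x = 6


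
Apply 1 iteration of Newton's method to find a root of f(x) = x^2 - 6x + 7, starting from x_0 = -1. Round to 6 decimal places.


Newton's method: x_(n+1) = x_n - f(x_n)/f'(x_n)
f(x) = x^2 - 6x + 7
f'(x) = 2x - 6

Iteration 1:
  f(-1.000000) = 14.000000
  f'(-1.000000) = -8.000000
  x_1 = -1.000000 - (14.000000)/(-8.000000) = 0.750000

x_1 = 0.750000


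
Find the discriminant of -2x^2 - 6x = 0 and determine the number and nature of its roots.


For ax^2 + bx + c = 0, discriminant D = b^2 - 4ac
Here a = -2, b = -6, c = 0
D = (-6)^2 - 4(-2)(0) = 36 - 0 = 36

D = 36 > 0 and is a perfect square (sqrt = 6)
The equation has 2 distinct real rational roots.

Discriminant = 36, 2 distinct real rational roots


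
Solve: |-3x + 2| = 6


An absolute value equation |expr| = 6 gives two cases:
Case 1: -3x + 2 = 6
  -3x = 4, so x = -4/3
Case 2: -3x + 2 = -6
  -3x = -8, so x = 8/3

x = -4/3, x = 8/3


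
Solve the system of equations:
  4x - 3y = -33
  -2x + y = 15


Using Cramer's rule:
Determinant D = (4)(1) - (-2)(-3) = 4 - 6 = -2
Dx = (-33)(1) - (15)(-3) = -33 + 45 = 12
Dy = (4)(15) - (-2)(-33) = 60 - 66 = -6
x = Dx/D = 12/-2 = -6
y = Dy/D = -6/-2 = 3

x = -6, y = 3


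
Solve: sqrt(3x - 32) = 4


Square both sides: 3x - 32 = 4^2 = 16
3x = 16 + 32 = 48
x = 16
Check: sqrt(3*16 - 32) = sqrt(16) = 4 ✓

x = 16


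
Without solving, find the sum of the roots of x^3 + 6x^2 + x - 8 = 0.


By Vieta's formulas for x^3 + bx^2 + cx + d = 0:
  r1 + r2 + r3 = -b/a = -6
  r1*r2 + r1*r3 + r2*r3 = c/a = 1
  r1*r2*r3 = -d/a = 8


Sum = -6


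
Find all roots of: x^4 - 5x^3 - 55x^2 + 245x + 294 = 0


Let p(x) = x^4 - 5x^3 - 55x^2 + 245x + 294. By the rational root theorem (leading coefficient 1), any rational root is an integer divisor of 294: try ±1, ±2, ... in turn.
Test x = 1: value = 480 ≠ 0.
Test x = -1: value = 0 ✓, so (x + 1) is a factor.
Synthetic division by (x + 1): bring down 1; 1(-1) - 5 = -6; (-6)(-1) - 55 = -49; (-49)(-1) + 245 = 294; 294(-1) + 294 = 0 → quotient x^3 - 6x^2 - 49x + 294, remainder 0.
Continue with the quotient x^3 - 6x^2 - 49x + 294 (candidates must divide 294; re-test x = -1 first in case it repeats).
Test x = -1: value = 336 ≠ 0.
Test x = 2: value = 180 ≠ 0.
Test x = -2: value = 360 ≠ 0.
Test x = 3: value = 120 ≠ 0.
Test x = -3: value = 360 ≠ 0.
Test x = 6: value = 0 ✓, so (x - 6) is a factor.
Synthetic division by (x - 6): bring down 1; 1(6) - 6 = 0; 0(6) - 49 = -49; (-49)(6) + 294 = 0 → quotient x^2 - 49, remainder 0.
Solve the quadratic x^2 - 49 = 0: discriminant = 0^2 - 4(1)(-49) = 0 + 196 = 196.
sqrt(196) = 14, so x = (0 ± 14)/2: x = 7 or x = -7.
Collecting all roots found:

x = -7, x = -1, x = 6, x = 7


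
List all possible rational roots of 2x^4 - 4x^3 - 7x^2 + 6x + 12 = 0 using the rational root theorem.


Rational root theorem: possible roots are ±p/q where:
  p divides the constant term (12): p ∈ {1, 2, 3, 4, 6, 12}
  q divides the leading coefficient (2): q ∈ {1, 2}

All possible rational roots: -12, -6, -4, -3, -2, -3/2, -1, -1/2, 1/2, 1, 3/2, 2, 3, 4, 6, 12

-12, -6, -4, -3, -2, -3/2, -1, -1/2, 1/2, 1, 3/2, 2, 3, 4, 6, 12


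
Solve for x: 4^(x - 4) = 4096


Express both sides with the same base.
4096 = 4^6
Since the bases match, equate exponents: x - 4 = 6
So x = 6 - (-4) = 10

x = 10


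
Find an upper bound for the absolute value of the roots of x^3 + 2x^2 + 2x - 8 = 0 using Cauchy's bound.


Cauchy's bound: all roots r satisfy |r| <= 1 + max(|a_i/a_n|) for i = 0,...,n-1
where a_n is the leading coefficient.

Coefficients: [1, 2, 2, -8]
Leading coefficient a_n = 1
Ratios |a_i/a_n|: 2, 2, 8
Maximum ratio: 8
Cauchy's bound: |r| <= 1 + 8 = 9

Upper bound = 9


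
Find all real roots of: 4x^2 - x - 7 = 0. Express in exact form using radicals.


Using the quadratic formula: x = (-b ± sqrt(b^2 - 4ac)) / (2a)
Here a = 4, b = -1, c = -7
Discriminant = b^2 - 4ac = (-1)^2 - 4(4)(-7) = 1 + 112 = 113
Since discriminant = 113 > 0, there are two real roots.
x = (1 ± sqrt(113)) / 8
Numerically: x ≈ 1.4538 or x ≈ -1.2038

x = (1 + sqrt(113)) / 8 or x = (1 - sqrt(113)) / 8


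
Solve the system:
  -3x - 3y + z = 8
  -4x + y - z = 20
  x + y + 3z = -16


Using Cramer's rule. Expand each determinant along the first row.
D  = (-3)*[1*3 - (-1)*1] - (-3)*[(-4)*3 - (-1)*1] + 1*[(-4)*1 - 1*1]
  = (-3)*(4) - (-3)*(-11) + 1*(-5) = -50
Dx = 8*[1*3 - (-1)*1] - (-3)*[20*3 - (-1)*(-16)] + 1*[20*1 - 1*(-16)]
  = 8*(4) - (-3)*(44) + 1*(36) = 200
Dy = (-3)*[20*3 - (-1)*(-16)] - 8*[(-4)*3 - (-1)*1] + 1*[(-4)*(-16) - 20*1]
  = (-3)*(44) - 8*(-11) + 1*(44) = 0
Dz = (-3)*[1*(-16) - 20*1] - (-3)*[(-4)*(-16) - 20*1] + 8*[(-4)*1 - 1*1]
  = (-3)*(-36) - (-3)*(44) + 8*(-5) = 200
x = Dx/D = 200/-50 = -4, y = Dy/D = 0/-50 = 0, z = Dz/D = 200/-50 = -4
Check eq1: (-3)(-4) + (-3)(0) + (1)(-4) = 8 = 8 ✓
Check eq2: (-4)(-4) + (1)(0) + (-1)(-4) = 20 = 20 ✓
Check eq3: (1)(-4) + (1)(0) + (3)(-4) = -16 = -16 ✓

x = -4, y = 0, z = -4


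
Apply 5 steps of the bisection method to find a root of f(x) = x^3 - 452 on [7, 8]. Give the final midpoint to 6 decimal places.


f(x) = x^3 - 452
f(7) = -109 < 0
f(8) = 60 > 0

Step 1: midpoint = (7.000000 + 8.000000)/2 = 7.500000
  f(7.500000) = -30.125000
  f(mid) < 0, so root is in [7.500000, 8.000000]

Step 2: midpoint = (7.500000 + 8.000000)/2 = 7.750000
  f(7.750000) = 13.484375
  f(mid) > 0, so root is in [7.500000, 7.750000]

Step 3: midpoint = (7.500000 + 7.750000)/2 = 7.625000
  f(7.625000) = -8.677734
  f(mid) < 0, so root is in [7.625000, 7.750000]

Step 4: midpoint = (7.625000 + 7.750000)/2 = 7.687500
  f(7.687500) = 2.313232
  f(mid) > 0, so root is in [7.625000, 7.687500]

Step 5: midpoint = (7.625000 + 7.687500)/2 = 7.656250
  f(7.656250) = -3.204681
  f(mid) < 0, so root is in [7.656250, 7.687500]

midpoint = 7.656250


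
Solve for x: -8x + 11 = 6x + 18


Starting with: -8x + 11 = 6x + 18
Move all x terms to left: (-8 - 6)x = 18 - 11
Simplify: -14x = 7
Divide both sides by -14: x = -1/2

x = -1/2


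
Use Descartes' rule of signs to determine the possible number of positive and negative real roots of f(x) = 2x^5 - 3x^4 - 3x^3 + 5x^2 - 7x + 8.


Descartes' rule of signs:

For positive roots, count sign changes in f(x) = 2x^5 - 3x^4 - 3x^3 + 5x^2 - 7x + 8:
Signs of coefficients: +, -, -, +, -, +
Number of sign changes: 4
Possible positive real roots: 4, 2, 0

For negative roots, examine f(-x) = -2x^5 - 3x^4 + 3x^3 + 5x^2 + 7x + 8:
Signs of coefficients: -, -, +, +, +, +
Number of sign changes: 1
Possible negative real roots: 1

Positive roots: 4 or 2 or 0; Negative roots: 1


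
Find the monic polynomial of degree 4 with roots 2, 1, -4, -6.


A monic polynomial with roots 2, 1, -4, -6 is:
p(x) = (x - 2)(x - 1)(x + 4)(x + 6)
After multiplying by (x - 2): x - 2
After multiplying by (x - 1): x^2 - 3x + 2
After multiplying by (x + 4): x^3 + x^2 - 10x + 8
After multiplying by (x + 6): x^4 + 7x^3 - 4x^2 - 52x + 48

x^4 + 7x^3 - 4x^2 - 52x + 48


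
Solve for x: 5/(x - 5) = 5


Multiply both sides by (x - 5): 5 = 5(x - 5)
Distribute: 5 = 5x - 25
5x = 5 + 25 = 30
x = 6

x = 6


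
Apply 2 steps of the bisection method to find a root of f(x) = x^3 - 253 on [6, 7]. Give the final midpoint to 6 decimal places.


f(x) = x^3 - 253
f(6) = -37 < 0
f(7) = 90 > 0

Step 1: midpoint = (6.000000 + 7.000000)/2 = 6.500000
  f(6.500000) = 21.625000
  f(mid) > 0, so root is in [6.000000, 6.500000]

Step 2: midpoint = (6.000000 + 6.500000)/2 = 6.250000
  f(6.250000) = -8.859375
  f(mid) < 0, so root is in [6.250000, 6.500000]

midpoint = 6.250000


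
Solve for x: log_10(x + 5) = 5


Convert to exponential form: x + 5 = 10^5 = 100000
x = 100000 - 5 = 99995
Check: log_10(99995 + 5) = log_10(100000) = log_10(100000) = 5 ✓

x = 99995


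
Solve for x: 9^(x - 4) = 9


Express both sides with the same base.
9 = 9^1
Since the bases match, equate exponents: x - 4 = 1
So x = 1 - (-4) = 5

x = 5


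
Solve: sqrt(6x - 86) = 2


Square both sides: 6x - 86 = 2^2 = 4
6x = 4 + 86 = 90
x = 15
Check: sqrt(6*15 - 86) = sqrt(4) = 2 ✓

x = 15


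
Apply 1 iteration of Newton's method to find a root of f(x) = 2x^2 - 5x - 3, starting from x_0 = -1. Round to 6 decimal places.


Newton's method: x_(n+1) = x_n - f(x_n)/f'(x_n)
f(x) = 2x^2 - 5x - 3
f'(x) = 4x - 5

Iteration 1:
  f(-1.000000) = 4.000000
  f'(-1.000000) = -9.000000
  x_1 = -1.000000 - (4.000000)/(-9.000000) = -0.555556

x_1 = -0.555556


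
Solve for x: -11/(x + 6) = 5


Multiply both sides by (x + 6): -11 = 5(x + 6)
Distribute: -11 = 5x + 30
5x = -11 - 30 = -41
x = -41/5

x = -41/5


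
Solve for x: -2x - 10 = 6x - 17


Starting with: -2x - 10 = 6x - 17
Move all x terms to left: (-2 - 6)x = -17 + 10
Simplify: -8x = -7
Divide both sides by -8: x = 7/8

x = 7/8


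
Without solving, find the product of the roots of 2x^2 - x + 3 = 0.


By Vieta's formulas for ax^2 + bx + c = 0:
  Sum of roots = -b/a
  Product of roots = c/a

Here a = 2, b = -1, c = 3
Sum = -(-1)/2 = 1/2
Product = 3/2 = 3/2

Product = 3/2


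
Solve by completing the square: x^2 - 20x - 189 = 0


Start: x^2 - 20x - 189 = 0
Move constant: x^2 - 20x = 189
Half of -20 is -10, squared is 100
Add 100 to both sides: x^2 - 20x + 100 = 289
(x - 10)^2 = 289
x - 10 = ±17
x = 10 + 17 = 27 or x = 10 - 17 = -7

x = -7, x = 27


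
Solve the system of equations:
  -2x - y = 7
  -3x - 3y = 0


Using Cramer's rule:
Determinant D = (-2)(-3) - (-3)(-1) = 6 - 3 = 3
Dx = (7)(-3) - (0)(-1) = -21 - 0 = -21
Dy = (-2)(0) - (-3)(7) = 0 + 21 = 21
x = Dx/D = -21/3 = -7
y = Dy/D = 21/3 = 7

x = -7, y = 7


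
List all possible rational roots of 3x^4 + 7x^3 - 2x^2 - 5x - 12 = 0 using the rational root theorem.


Rational root theorem: possible roots are ±p/q where:
  p divides the constant term (-12): p ∈ {1, 2, 3, 4, 6, 12}
  q divides the leading coefficient (3): q ∈ {1, 3}

All possible rational roots: -12, -6, -4, -3, -2, -4/3, -1, -2/3, -1/3, 1/3, 2/3, 1, 4/3, 2, 3, 4, 6, 12

-12, -6, -4, -3, -2, -4/3, -1, -2/3, -1/3, 1/3, 2/3, 1, 4/3, 2, 3, 4, 6, 12


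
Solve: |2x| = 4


An absolute value equation |expr| = 4 gives two cases:
Case 1: 2x = 4
  2x = 4, so x = 2
Case 2: 2x = -4
  2x = -4, so x = -2

x = -2, x = 2


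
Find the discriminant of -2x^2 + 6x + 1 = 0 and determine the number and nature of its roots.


For ax^2 + bx + c = 0, discriminant D = b^2 - 4ac
Here a = -2, b = 6, c = 1
D = (6)^2 - 4(-2)(1) = 36 + 8 = 44

D = 44 > 0 but not a perfect square
The equation has 2 distinct real irrational roots.

Discriminant = 44, 2 distinct real irrational roots


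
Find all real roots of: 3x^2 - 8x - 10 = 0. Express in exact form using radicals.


Using the quadratic formula: x = (-b ± sqrt(b^2 - 4ac)) / (2a)
Here a = 3, b = -8, c = -10
Discriminant = b^2 - 4ac = (-8)^2 - 4(3)(-10) = 64 + 120 = 184
Since discriminant = 184 > 0, there are two real roots.
x = (8 ± 2*sqrt(46)) / 6
Simplifying: x = (4 ± sqrt(46)) / 3
Numerically: x ≈ 3.5941 or x ≈ -0.9274

x = (4 + sqrt(46)) / 3 or x = (4 - sqrt(46)) / 3


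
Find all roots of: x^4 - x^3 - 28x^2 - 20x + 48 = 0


Let p(x) = x^4 - x^3 - 28x^2 - 20x + 48. By the rational root theorem (leading coefficient 1), any rational root is an integer divisor of 48: try ±1, ±2, ... in turn.
Test x = 1: value = 0 ✓, so (x - 1) is a factor.
Synthetic division by (x - 1): bring down 1; 1(1) - 1 = 0; 0(1) - 28 = -28; (-28)(1) - 20 = -48; (-48)(1) + 48 = 0 → quotient x^3 - 28x - 48, remainder 0.
Continue with the quotient x^3 - 28x - 48 (candidates must divide 48; re-test x = 1 first in case it repeats).
Test x = 1: value = -75 ≠ 0.
Test x = -1: value = -21 ≠ 0.
Test x = 2: value = -96 ≠ 0.
Test x = -2: value = 0 ✓, so (x + 2) is a factor.
Synthetic division by (x + 2): bring down 1; 1(-2) + 0 = -2; (-2)(-2) - 28 = -24; (-24)(-2) - 48 = 0 → quotient x^2 - 2x - 24, remainder 0.
Solve the quadratic x^2 - 2x - 24 = 0: discriminant = (-2)^2 - 4(1)(-24) = 4 + 96 = 100.
sqrt(100) = 10, so x = (2 ± 10)/2: x = 6 or x = -4.
Collecting all roots found:

x = -4, x = -2, x = 1, x = 6
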